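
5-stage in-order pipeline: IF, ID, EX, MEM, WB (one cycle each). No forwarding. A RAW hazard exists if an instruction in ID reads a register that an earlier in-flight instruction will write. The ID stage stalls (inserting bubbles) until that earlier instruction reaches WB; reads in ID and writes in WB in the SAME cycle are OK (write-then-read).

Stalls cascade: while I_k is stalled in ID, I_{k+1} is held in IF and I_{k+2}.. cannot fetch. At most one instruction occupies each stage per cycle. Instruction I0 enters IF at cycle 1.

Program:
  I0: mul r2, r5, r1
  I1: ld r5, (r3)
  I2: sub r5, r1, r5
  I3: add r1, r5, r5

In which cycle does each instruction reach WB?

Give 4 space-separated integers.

Answer: 5 6 9 12

Derivation:
I0 mul r2 <- r5,r1: IF@1 ID@2 stall=0 (-) EX@3 MEM@4 WB@5
I1 ld r5 <- r3: IF@2 ID@3 stall=0 (-) EX@4 MEM@5 WB@6
I2 sub r5 <- r1,r5: IF@3 ID@4 stall=2 (RAW on I1.r5 (WB@6)) EX@7 MEM@8 WB@9
I3 add r1 <- r5,r5: IF@4 ID@7 stall=2 (RAW on I2.r5 (WB@9)) EX@10 MEM@11 WB@12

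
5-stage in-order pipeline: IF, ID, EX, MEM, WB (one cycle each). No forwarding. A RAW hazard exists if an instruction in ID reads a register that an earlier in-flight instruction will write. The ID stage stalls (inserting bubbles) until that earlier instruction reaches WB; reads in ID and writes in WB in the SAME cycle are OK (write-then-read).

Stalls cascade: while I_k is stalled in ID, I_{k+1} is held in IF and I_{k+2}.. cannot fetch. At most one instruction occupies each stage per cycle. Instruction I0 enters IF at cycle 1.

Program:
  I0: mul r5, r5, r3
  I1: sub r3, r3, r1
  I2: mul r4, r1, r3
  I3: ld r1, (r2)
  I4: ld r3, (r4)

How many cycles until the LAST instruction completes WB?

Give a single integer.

I0 mul r5 <- r5,r3: IF@1 ID@2 stall=0 (-) EX@3 MEM@4 WB@5
I1 sub r3 <- r3,r1: IF@2 ID@3 stall=0 (-) EX@4 MEM@5 WB@6
I2 mul r4 <- r1,r3: IF@3 ID@4 stall=2 (RAW on I1.r3 (WB@6)) EX@7 MEM@8 WB@9
I3 ld r1 <- r2: IF@4 ID@7 stall=0 (-) EX@8 MEM@9 WB@10
I4 ld r3 <- r4: IF@7 ID@8 stall=1 (RAW on I2.r4 (WB@9)) EX@10 MEM@11 WB@12

Answer: 12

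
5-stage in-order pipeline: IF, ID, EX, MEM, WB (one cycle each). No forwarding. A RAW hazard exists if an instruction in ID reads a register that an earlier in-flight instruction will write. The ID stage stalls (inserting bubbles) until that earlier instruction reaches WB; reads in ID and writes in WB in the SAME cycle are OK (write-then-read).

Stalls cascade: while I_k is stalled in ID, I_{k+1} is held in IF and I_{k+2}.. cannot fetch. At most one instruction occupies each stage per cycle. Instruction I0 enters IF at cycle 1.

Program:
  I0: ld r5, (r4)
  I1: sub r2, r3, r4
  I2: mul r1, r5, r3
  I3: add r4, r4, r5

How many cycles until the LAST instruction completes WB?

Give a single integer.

Answer: 9

Derivation:
I0 ld r5 <- r4: IF@1 ID@2 stall=0 (-) EX@3 MEM@4 WB@5
I1 sub r2 <- r3,r4: IF@2 ID@3 stall=0 (-) EX@4 MEM@5 WB@6
I2 mul r1 <- r5,r3: IF@3 ID@4 stall=1 (RAW on I0.r5 (WB@5)) EX@6 MEM@7 WB@8
I3 add r4 <- r4,r5: IF@4 ID@6 stall=0 (-) EX@7 MEM@8 WB@9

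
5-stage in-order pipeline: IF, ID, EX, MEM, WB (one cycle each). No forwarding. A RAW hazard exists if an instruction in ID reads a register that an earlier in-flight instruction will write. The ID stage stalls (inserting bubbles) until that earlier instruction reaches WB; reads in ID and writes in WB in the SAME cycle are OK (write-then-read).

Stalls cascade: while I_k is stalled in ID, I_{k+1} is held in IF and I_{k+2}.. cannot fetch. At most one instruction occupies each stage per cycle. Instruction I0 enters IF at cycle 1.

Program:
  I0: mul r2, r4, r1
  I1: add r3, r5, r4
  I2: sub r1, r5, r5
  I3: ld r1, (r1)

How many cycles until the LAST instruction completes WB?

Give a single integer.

I0 mul r2 <- r4,r1: IF@1 ID@2 stall=0 (-) EX@3 MEM@4 WB@5
I1 add r3 <- r5,r4: IF@2 ID@3 stall=0 (-) EX@4 MEM@5 WB@6
I2 sub r1 <- r5,r5: IF@3 ID@4 stall=0 (-) EX@5 MEM@6 WB@7
I3 ld r1 <- r1: IF@4 ID@5 stall=2 (RAW on I2.r1 (WB@7)) EX@8 MEM@9 WB@10

Answer: 10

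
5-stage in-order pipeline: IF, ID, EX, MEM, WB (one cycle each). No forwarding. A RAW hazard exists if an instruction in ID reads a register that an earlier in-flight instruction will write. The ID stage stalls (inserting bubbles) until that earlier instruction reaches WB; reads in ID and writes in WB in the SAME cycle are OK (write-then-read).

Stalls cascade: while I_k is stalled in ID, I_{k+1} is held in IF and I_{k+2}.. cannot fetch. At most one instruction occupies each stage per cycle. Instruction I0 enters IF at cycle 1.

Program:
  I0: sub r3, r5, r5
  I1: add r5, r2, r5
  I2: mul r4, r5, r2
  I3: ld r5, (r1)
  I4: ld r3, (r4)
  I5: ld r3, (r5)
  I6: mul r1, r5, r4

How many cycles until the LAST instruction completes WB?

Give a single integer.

I0 sub r3 <- r5,r5: IF@1 ID@2 stall=0 (-) EX@3 MEM@4 WB@5
I1 add r5 <- r2,r5: IF@2 ID@3 stall=0 (-) EX@4 MEM@5 WB@6
I2 mul r4 <- r5,r2: IF@3 ID@4 stall=2 (RAW on I1.r5 (WB@6)) EX@7 MEM@8 WB@9
I3 ld r5 <- r1: IF@4 ID@7 stall=0 (-) EX@8 MEM@9 WB@10
I4 ld r3 <- r4: IF@7 ID@8 stall=1 (RAW on I2.r4 (WB@9)) EX@10 MEM@11 WB@12
I5 ld r3 <- r5: IF@8 ID@10 stall=0 (-) EX@11 MEM@12 WB@13
I6 mul r1 <- r5,r4: IF@10 ID@11 stall=0 (-) EX@12 MEM@13 WB@14

Answer: 14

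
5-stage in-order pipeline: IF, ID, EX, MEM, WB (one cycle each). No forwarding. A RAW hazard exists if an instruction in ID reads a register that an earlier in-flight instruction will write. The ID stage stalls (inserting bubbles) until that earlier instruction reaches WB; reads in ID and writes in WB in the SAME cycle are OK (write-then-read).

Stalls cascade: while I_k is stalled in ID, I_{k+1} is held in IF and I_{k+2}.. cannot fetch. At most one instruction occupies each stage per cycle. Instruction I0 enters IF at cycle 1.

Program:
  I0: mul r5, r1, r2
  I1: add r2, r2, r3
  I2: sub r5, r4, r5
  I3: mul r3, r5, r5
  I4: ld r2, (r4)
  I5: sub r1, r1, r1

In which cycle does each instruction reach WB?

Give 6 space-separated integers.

Answer: 5 6 8 11 12 13

Derivation:
I0 mul r5 <- r1,r2: IF@1 ID@2 stall=0 (-) EX@3 MEM@4 WB@5
I1 add r2 <- r2,r3: IF@2 ID@3 stall=0 (-) EX@4 MEM@5 WB@6
I2 sub r5 <- r4,r5: IF@3 ID@4 stall=1 (RAW on I0.r5 (WB@5)) EX@6 MEM@7 WB@8
I3 mul r3 <- r5,r5: IF@4 ID@6 stall=2 (RAW on I2.r5 (WB@8)) EX@9 MEM@10 WB@11
I4 ld r2 <- r4: IF@6 ID@9 stall=0 (-) EX@10 MEM@11 WB@12
I5 sub r1 <- r1,r1: IF@9 ID@10 stall=0 (-) EX@11 MEM@12 WB@13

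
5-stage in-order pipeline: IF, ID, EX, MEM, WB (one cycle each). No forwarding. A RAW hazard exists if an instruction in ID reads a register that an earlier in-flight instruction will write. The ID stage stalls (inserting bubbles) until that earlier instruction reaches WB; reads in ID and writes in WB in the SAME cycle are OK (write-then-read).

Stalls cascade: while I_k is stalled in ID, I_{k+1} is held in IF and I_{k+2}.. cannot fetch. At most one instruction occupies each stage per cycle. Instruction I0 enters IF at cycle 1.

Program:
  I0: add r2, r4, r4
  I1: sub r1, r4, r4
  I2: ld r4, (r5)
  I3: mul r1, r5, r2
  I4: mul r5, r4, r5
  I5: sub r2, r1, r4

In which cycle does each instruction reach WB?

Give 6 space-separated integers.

Answer: 5 6 7 8 10 11

Derivation:
I0 add r2 <- r4,r4: IF@1 ID@2 stall=0 (-) EX@3 MEM@4 WB@5
I1 sub r1 <- r4,r4: IF@2 ID@3 stall=0 (-) EX@4 MEM@5 WB@6
I2 ld r4 <- r5: IF@3 ID@4 stall=0 (-) EX@5 MEM@6 WB@7
I3 mul r1 <- r5,r2: IF@4 ID@5 stall=0 (-) EX@6 MEM@7 WB@8
I4 mul r5 <- r4,r5: IF@5 ID@6 stall=1 (RAW on I2.r4 (WB@7)) EX@8 MEM@9 WB@10
I5 sub r2 <- r1,r4: IF@6 ID@8 stall=0 (-) EX@9 MEM@10 WB@11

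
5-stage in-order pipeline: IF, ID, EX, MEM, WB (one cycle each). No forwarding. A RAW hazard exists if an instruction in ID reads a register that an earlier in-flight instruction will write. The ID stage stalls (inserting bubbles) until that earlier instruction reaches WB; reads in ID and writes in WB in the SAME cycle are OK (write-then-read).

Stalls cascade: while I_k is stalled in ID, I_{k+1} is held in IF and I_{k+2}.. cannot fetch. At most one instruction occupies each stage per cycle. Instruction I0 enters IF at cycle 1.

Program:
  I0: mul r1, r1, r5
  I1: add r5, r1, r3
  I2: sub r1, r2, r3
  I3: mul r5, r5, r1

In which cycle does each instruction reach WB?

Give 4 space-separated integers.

Answer: 5 8 9 12

Derivation:
I0 mul r1 <- r1,r5: IF@1 ID@2 stall=0 (-) EX@3 MEM@4 WB@5
I1 add r5 <- r1,r3: IF@2 ID@3 stall=2 (RAW on I0.r1 (WB@5)) EX@6 MEM@7 WB@8
I2 sub r1 <- r2,r3: IF@3 ID@6 stall=0 (-) EX@7 MEM@8 WB@9
I3 mul r5 <- r5,r1: IF@6 ID@7 stall=2 (RAW on I2.r1 (WB@9)) EX@10 MEM@11 WB@12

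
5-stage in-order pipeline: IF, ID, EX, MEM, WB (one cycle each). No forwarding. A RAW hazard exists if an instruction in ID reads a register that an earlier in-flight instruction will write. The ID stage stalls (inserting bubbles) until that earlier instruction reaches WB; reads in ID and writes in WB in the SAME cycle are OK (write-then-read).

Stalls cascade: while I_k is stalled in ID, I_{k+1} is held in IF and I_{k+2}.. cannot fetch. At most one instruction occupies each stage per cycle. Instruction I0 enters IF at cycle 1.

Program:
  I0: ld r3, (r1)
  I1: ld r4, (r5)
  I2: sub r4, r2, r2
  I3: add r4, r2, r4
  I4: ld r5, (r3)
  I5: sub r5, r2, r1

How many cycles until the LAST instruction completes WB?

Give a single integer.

I0 ld r3 <- r1: IF@1 ID@2 stall=0 (-) EX@3 MEM@4 WB@5
I1 ld r4 <- r5: IF@2 ID@3 stall=0 (-) EX@4 MEM@5 WB@6
I2 sub r4 <- r2,r2: IF@3 ID@4 stall=0 (-) EX@5 MEM@6 WB@7
I3 add r4 <- r2,r4: IF@4 ID@5 stall=2 (RAW on I2.r4 (WB@7)) EX@8 MEM@9 WB@10
I4 ld r5 <- r3: IF@5 ID@8 stall=0 (-) EX@9 MEM@10 WB@11
I5 sub r5 <- r2,r1: IF@8 ID@9 stall=0 (-) EX@10 MEM@11 WB@12

Answer: 12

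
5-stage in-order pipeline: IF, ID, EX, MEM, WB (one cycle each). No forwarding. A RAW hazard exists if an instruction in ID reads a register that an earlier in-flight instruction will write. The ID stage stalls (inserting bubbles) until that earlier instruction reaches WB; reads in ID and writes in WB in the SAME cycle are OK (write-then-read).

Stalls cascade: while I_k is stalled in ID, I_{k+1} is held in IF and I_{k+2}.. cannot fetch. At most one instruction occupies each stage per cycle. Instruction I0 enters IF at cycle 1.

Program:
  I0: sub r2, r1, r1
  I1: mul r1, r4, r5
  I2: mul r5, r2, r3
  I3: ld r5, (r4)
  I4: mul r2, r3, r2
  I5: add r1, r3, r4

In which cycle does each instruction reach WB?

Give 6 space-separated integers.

I0 sub r2 <- r1,r1: IF@1 ID@2 stall=0 (-) EX@3 MEM@4 WB@5
I1 mul r1 <- r4,r5: IF@2 ID@3 stall=0 (-) EX@4 MEM@5 WB@6
I2 mul r5 <- r2,r3: IF@3 ID@4 stall=1 (RAW on I0.r2 (WB@5)) EX@6 MEM@7 WB@8
I3 ld r5 <- r4: IF@4 ID@6 stall=0 (-) EX@7 MEM@8 WB@9
I4 mul r2 <- r3,r2: IF@6 ID@7 stall=0 (-) EX@8 MEM@9 WB@10
I5 add r1 <- r3,r4: IF@7 ID@8 stall=0 (-) EX@9 MEM@10 WB@11

Answer: 5 6 8 9 10 11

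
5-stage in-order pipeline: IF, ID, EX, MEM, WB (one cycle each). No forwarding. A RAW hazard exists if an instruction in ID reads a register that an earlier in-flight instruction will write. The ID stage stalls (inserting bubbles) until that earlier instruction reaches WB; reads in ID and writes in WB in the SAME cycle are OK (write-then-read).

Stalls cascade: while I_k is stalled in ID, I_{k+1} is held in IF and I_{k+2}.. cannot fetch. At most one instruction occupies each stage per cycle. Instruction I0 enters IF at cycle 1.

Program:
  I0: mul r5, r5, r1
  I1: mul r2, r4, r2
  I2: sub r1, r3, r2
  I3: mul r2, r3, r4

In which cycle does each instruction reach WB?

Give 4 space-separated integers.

I0 mul r5 <- r5,r1: IF@1 ID@2 stall=0 (-) EX@3 MEM@4 WB@5
I1 mul r2 <- r4,r2: IF@2 ID@3 stall=0 (-) EX@4 MEM@5 WB@6
I2 sub r1 <- r3,r2: IF@3 ID@4 stall=2 (RAW on I1.r2 (WB@6)) EX@7 MEM@8 WB@9
I3 mul r2 <- r3,r4: IF@4 ID@7 stall=0 (-) EX@8 MEM@9 WB@10

Answer: 5 6 9 10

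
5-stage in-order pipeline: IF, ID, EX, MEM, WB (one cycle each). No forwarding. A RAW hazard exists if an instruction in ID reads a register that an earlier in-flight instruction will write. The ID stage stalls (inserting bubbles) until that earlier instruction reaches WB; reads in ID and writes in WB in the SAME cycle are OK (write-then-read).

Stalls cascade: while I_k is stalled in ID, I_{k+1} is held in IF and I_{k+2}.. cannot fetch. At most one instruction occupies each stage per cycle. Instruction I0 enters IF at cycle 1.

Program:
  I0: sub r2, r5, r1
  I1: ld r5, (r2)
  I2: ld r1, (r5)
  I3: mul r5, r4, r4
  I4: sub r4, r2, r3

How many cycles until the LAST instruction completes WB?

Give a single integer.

I0 sub r2 <- r5,r1: IF@1 ID@2 stall=0 (-) EX@3 MEM@4 WB@5
I1 ld r5 <- r2: IF@2 ID@3 stall=2 (RAW on I0.r2 (WB@5)) EX@6 MEM@7 WB@8
I2 ld r1 <- r5: IF@3 ID@6 stall=2 (RAW on I1.r5 (WB@8)) EX@9 MEM@10 WB@11
I3 mul r5 <- r4,r4: IF@6 ID@9 stall=0 (-) EX@10 MEM@11 WB@12
I4 sub r4 <- r2,r3: IF@9 ID@10 stall=0 (-) EX@11 MEM@12 WB@13

Answer: 13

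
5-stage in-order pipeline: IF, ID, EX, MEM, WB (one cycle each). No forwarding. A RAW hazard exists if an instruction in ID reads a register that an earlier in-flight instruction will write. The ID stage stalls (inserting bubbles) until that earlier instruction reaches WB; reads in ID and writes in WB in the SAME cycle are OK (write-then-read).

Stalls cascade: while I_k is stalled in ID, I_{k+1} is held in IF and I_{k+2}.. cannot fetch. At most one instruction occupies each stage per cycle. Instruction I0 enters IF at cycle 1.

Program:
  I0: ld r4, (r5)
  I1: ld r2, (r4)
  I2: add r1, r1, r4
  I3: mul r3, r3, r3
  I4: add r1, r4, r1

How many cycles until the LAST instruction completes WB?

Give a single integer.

I0 ld r4 <- r5: IF@1 ID@2 stall=0 (-) EX@3 MEM@4 WB@5
I1 ld r2 <- r4: IF@2 ID@3 stall=2 (RAW on I0.r4 (WB@5)) EX@6 MEM@7 WB@8
I2 add r1 <- r1,r4: IF@3 ID@6 stall=0 (-) EX@7 MEM@8 WB@9
I3 mul r3 <- r3,r3: IF@6 ID@7 stall=0 (-) EX@8 MEM@9 WB@10
I4 add r1 <- r4,r1: IF@7 ID@8 stall=1 (RAW on I2.r1 (WB@9)) EX@10 MEM@11 WB@12

Answer: 12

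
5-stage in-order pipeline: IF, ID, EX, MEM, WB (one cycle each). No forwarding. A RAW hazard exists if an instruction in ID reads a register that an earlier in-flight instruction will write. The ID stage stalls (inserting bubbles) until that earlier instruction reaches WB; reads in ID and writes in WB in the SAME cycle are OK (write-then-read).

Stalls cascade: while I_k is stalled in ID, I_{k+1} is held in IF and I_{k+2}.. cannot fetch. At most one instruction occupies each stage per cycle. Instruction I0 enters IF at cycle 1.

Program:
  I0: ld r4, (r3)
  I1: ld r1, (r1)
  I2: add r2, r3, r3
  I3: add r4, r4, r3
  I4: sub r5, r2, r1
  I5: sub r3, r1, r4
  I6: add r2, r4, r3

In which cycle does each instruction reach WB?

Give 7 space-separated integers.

Answer: 5 6 7 8 10 11 14

Derivation:
I0 ld r4 <- r3: IF@1 ID@2 stall=0 (-) EX@3 MEM@4 WB@5
I1 ld r1 <- r1: IF@2 ID@3 stall=0 (-) EX@4 MEM@5 WB@6
I2 add r2 <- r3,r3: IF@3 ID@4 stall=0 (-) EX@5 MEM@6 WB@7
I3 add r4 <- r4,r3: IF@4 ID@5 stall=0 (-) EX@6 MEM@7 WB@8
I4 sub r5 <- r2,r1: IF@5 ID@6 stall=1 (RAW on I2.r2 (WB@7)) EX@8 MEM@9 WB@10
I5 sub r3 <- r1,r4: IF@6 ID@8 stall=0 (-) EX@9 MEM@10 WB@11
I6 add r2 <- r4,r3: IF@8 ID@9 stall=2 (RAW on I5.r3 (WB@11)) EX@12 MEM@13 WB@14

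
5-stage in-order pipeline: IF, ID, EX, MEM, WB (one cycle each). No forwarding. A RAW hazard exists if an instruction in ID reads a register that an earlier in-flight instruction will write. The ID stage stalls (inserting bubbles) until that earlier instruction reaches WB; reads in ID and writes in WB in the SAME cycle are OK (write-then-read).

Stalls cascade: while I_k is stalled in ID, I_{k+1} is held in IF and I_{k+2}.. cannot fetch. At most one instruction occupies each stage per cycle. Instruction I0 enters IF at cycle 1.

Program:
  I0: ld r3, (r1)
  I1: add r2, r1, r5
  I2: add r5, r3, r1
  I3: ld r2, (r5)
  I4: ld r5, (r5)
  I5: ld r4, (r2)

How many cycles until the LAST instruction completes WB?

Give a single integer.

I0 ld r3 <- r1: IF@1 ID@2 stall=0 (-) EX@3 MEM@4 WB@5
I1 add r2 <- r1,r5: IF@2 ID@3 stall=0 (-) EX@4 MEM@5 WB@6
I2 add r5 <- r3,r1: IF@3 ID@4 stall=1 (RAW on I0.r3 (WB@5)) EX@6 MEM@7 WB@8
I3 ld r2 <- r5: IF@4 ID@6 stall=2 (RAW on I2.r5 (WB@8)) EX@9 MEM@10 WB@11
I4 ld r5 <- r5: IF@6 ID@9 stall=0 (-) EX@10 MEM@11 WB@12
I5 ld r4 <- r2: IF@9 ID@10 stall=1 (RAW on I3.r2 (WB@11)) EX@12 MEM@13 WB@14

Answer: 14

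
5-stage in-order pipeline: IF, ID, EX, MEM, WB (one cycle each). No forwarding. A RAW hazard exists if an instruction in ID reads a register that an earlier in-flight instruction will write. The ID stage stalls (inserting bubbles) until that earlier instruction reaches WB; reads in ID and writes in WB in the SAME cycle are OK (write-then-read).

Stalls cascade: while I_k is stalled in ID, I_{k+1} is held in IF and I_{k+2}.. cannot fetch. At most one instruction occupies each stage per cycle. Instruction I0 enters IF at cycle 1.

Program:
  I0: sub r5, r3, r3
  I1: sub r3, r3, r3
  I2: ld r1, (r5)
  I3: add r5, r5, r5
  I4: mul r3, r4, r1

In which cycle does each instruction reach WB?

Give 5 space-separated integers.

Answer: 5 6 8 9 11

Derivation:
I0 sub r5 <- r3,r3: IF@1 ID@2 stall=0 (-) EX@3 MEM@4 WB@5
I1 sub r3 <- r3,r3: IF@2 ID@3 stall=0 (-) EX@4 MEM@5 WB@6
I2 ld r1 <- r5: IF@3 ID@4 stall=1 (RAW on I0.r5 (WB@5)) EX@6 MEM@7 WB@8
I3 add r5 <- r5,r5: IF@4 ID@6 stall=0 (-) EX@7 MEM@8 WB@9
I4 mul r3 <- r4,r1: IF@6 ID@7 stall=1 (RAW on I2.r1 (WB@8)) EX@9 MEM@10 WB@11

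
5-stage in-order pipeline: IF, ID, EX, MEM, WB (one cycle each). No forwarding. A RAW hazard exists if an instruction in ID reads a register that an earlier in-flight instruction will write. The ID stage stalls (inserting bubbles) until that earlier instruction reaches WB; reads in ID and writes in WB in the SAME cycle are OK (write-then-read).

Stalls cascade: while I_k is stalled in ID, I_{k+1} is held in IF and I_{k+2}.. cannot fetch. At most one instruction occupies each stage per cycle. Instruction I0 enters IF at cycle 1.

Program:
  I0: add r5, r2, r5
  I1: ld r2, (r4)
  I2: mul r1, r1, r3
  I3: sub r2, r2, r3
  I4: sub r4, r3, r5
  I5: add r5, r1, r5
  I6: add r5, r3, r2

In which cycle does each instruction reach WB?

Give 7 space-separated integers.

Answer: 5 6 7 9 10 11 12

Derivation:
I0 add r5 <- r2,r5: IF@1 ID@2 stall=0 (-) EX@3 MEM@4 WB@5
I1 ld r2 <- r4: IF@2 ID@3 stall=0 (-) EX@4 MEM@5 WB@6
I2 mul r1 <- r1,r3: IF@3 ID@4 stall=0 (-) EX@5 MEM@6 WB@7
I3 sub r2 <- r2,r3: IF@4 ID@5 stall=1 (RAW on I1.r2 (WB@6)) EX@7 MEM@8 WB@9
I4 sub r4 <- r3,r5: IF@5 ID@7 stall=0 (-) EX@8 MEM@9 WB@10
I5 add r5 <- r1,r5: IF@7 ID@8 stall=0 (-) EX@9 MEM@10 WB@11
I6 add r5 <- r3,r2: IF@8 ID@9 stall=0 (-) EX@10 MEM@11 WB@12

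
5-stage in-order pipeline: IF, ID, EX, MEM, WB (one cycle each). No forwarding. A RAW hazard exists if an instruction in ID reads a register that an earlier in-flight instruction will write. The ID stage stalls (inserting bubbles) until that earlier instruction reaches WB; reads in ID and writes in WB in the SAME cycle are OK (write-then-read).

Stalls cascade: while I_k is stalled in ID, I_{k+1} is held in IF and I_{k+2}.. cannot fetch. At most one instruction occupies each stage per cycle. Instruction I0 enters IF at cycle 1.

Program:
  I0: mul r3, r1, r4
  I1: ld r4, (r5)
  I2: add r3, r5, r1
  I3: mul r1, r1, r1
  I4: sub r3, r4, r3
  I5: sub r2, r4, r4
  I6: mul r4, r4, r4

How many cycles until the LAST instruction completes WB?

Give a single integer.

I0 mul r3 <- r1,r4: IF@1 ID@2 stall=0 (-) EX@3 MEM@4 WB@5
I1 ld r4 <- r5: IF@2 ID@3 stall=0 (-) EX@4 MEM@5 WB@6
I2 add r3 <- r5,r1: IF@3 ID@4 stall=0 (-) EX@5 MEM@6 WB@7
I3 mul r1 <- r1,r1: IF@4 ID@5 stall=0 (-) EX@6 MEM@7 WB@8
I4 sub r3 <- r4,r3: IF@5 ID@6 stall=1 (RAW on I2.r3 (WB@7)) EX@8 MEM@9 WB@10
I5 sub r2 <- r4,r4: IF@6 ID@8 stall=0 (-) EX@9 MEM@10 WB@11
I6 mul r4 <- r4,r4: IF@8 ID@9 stall=0 (-) EX@10 MEM@11 WB@12

Answer: 12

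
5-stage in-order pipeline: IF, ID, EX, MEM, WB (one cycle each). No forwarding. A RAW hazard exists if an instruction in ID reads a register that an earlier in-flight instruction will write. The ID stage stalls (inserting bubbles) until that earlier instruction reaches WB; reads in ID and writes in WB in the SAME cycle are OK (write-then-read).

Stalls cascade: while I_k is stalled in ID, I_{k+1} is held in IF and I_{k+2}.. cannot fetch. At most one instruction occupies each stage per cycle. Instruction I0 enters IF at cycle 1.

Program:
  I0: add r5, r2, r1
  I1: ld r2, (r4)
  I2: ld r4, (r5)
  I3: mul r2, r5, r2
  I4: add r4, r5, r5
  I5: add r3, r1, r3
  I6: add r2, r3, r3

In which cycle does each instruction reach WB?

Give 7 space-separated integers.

I0 add r5 <- r2,r1: IF@1 ID@2 stall=0 (-) EX@3 MEM@4 WB@5
I1 ld r2 <- r4: IF@2 ID@3 stall=0 (-) EX@4 MEM@5 WB@6
I2 ld r4 <- r5: IF@3 ID@4 stall=1 (RAW on I0.r5 (WB@5)) EX@6 MEM@7 WB@8
I3 mul r2 <- r5,r2: IF@4 ID@6 stall=0 (-) EX@7 MEM@8 WB@9
I4 add r4 <- r5,r5: IF@6 ID@7 stall=0 (-) EX@8 MEM@9 WB@10
I5 add r3 <- r1,r3: IF@7 ID@8 stall=0 (-) EX@9 MEM@10 WB@11
I6 add r2 <- r3,r3: IF@8 ID@9 stall=2 (RAW on I5.r3 (WB@11)) EX@12 MEM@13 WB@14

Answer: 5 6 8 9 10 11 14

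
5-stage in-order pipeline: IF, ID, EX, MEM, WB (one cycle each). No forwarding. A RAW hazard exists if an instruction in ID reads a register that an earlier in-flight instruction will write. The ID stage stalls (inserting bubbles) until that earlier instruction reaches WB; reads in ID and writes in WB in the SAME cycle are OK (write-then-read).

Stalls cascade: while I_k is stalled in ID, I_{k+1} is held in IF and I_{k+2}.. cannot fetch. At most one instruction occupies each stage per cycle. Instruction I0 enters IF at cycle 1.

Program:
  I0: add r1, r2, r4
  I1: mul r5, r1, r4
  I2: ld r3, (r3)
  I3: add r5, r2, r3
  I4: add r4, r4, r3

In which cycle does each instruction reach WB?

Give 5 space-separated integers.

Answer: 5 8 9 12 13

Derivation:
I0 add r1 <- r2,r4: IF@1 ID@2 stall=0 (-) EX@3 MEM@4 WB@5
I1 mul r5 <- r1,r4: IF@2 ID@3 stall=2 (RAW on I0.r1 (WB@5)) EX@6 MEM@7 WB@8
I2 ld r3 <- r3: IF@3 ID@6 stall=0 (-) EX@7 MEM@8 WB@9
I3 add r5 <- r2,r3: IF@6 ID@7 stall=2 (RAW on I2.r3 (WB@9)) EX@10 MEM@11 WB@12
I4 add r4 <- r4,r3: IF@7 ID@10 stall=0 (-) EX@11 MEM@12 WB@13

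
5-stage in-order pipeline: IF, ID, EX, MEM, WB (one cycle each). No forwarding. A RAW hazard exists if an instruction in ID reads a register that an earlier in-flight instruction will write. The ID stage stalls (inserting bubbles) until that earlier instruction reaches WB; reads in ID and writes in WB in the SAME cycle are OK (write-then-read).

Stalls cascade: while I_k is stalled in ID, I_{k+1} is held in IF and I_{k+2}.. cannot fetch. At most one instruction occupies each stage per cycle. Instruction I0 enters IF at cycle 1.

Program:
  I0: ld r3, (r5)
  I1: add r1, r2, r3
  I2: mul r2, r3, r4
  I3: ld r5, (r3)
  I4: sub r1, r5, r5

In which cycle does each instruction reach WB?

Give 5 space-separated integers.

I0 ld r3 <- r5: IF@1 ID@2 stall=0 (-) EX@3 MEM@4 WB@5
I1 add r1 <- r2,r3: IF@2 ID@3 stall=2 (RAW on I0.r3 (WB@5)) EX@6 MEM@7 WB@8
I2 mul r2 <- r3,r4: IF@3 ID@6 stall=0 (-) EX@7 MEM@8 WB@9
I3 ld r5 <- r3: IF@6 ID@7 stall=0 (-) EX@8 MEM@9 WB@10
I4 sub r1 <- r5,r5: IF@7 ID@8 stall=2 (RAW on I3.r5 (WB@10)) EX@11 MEM@12 WB@13

Answer: 5 8 9 10 13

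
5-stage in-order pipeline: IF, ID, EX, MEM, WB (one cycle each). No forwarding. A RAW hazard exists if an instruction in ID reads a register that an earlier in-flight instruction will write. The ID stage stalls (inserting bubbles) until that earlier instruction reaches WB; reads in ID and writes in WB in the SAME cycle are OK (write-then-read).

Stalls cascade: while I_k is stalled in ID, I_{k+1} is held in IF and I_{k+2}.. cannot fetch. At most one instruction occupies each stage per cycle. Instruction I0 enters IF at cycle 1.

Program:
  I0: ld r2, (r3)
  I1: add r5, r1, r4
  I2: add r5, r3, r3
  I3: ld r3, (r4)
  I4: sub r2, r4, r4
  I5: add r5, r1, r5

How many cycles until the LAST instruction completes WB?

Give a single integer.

Answer: 10

Derivation:
I0 ld r2 <- r3: IF@1 ID@2 stall=0 (-) EX@3 MEM@4 WB@5
I1 add r5 <- r1,r4: IF@2 ID@3 stall=0 (-) EX@4 MEM@5 WB@6
I2 add r5 <- r3,r3: IF@3 ID@4 stall=0 (-) EX@5 MEM@6 WB@7
I3 ld r3 <- r4: IF@4 ID@5 stall=0 (-) EX@6 MEM@7 WB@8
I4 sub r2 <- r4,r4: IF@5 ID@6 stall=0 (-) EX@7 MEM@8 WB@9
I5 add r5 <- r1,r5: IF@6 ID@7 stall=0 (-) EX@8 MEM@9 WB@10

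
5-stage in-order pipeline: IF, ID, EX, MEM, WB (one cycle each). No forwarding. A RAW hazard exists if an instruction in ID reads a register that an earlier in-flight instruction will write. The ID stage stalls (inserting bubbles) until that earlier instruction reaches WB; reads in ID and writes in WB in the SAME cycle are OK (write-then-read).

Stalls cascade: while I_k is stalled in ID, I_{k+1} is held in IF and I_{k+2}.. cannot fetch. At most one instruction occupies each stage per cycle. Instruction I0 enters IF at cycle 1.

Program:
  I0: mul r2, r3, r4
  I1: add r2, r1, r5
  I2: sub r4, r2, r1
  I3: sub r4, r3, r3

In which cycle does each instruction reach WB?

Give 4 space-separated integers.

I0 mul r2 <- r3,r4: IF@1 ID@2 stall=0 (-) EX@3 MEM@4 WB@5
I1 add r2 <- r1,r5: IF@2 ID@3 stall=0 (-) EX@4 MEM@5 WB@6
I2 sub r4 <- r2,r1: IF@3 ID@4 stall=2 (RAW on I1.r2 (WB@6)) EX@7 MEM@8 WB@9
I3 sub r4 <- r3,r3: IF@4 ID@7 stall=0 (-) EX@8 MEM@9 WB@10

Answer: 5 6 9 10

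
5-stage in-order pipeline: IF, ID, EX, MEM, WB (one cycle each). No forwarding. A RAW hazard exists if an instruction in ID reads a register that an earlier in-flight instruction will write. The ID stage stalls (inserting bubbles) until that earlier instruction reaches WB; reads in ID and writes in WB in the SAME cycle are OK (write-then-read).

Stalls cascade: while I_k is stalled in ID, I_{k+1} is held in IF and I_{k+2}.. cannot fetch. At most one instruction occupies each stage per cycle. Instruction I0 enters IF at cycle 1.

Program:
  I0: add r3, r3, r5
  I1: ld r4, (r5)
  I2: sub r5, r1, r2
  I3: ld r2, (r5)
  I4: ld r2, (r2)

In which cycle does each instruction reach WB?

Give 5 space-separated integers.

Answer: 5 6 7 10 13

Derivation:
I0 add r3 <- r3,r5: IF@1 ID@2 stall=0 (-) EX@3 MEM@4 WB@5
I1 ld r4 <- r5: IF@2 ID@3 stall=0 (-) EX@4 MEM@5 WB@6
I2 sub r5 <- r1,r2: IF@3 ID@4 stall=0 (-) EX@5 MEM@6 WB@7
I3 ld r2 <- r5: IF@4 ID@5 stall=2 (RAW on I2.r5 (WB@7)) EX@8 MEM@9 WB@10
I4 ld r2 <- r2: IF@5 ID@8 stall=2 (RAW on I3.r2 (WB@10)) EX@11 MEM@12 WB@13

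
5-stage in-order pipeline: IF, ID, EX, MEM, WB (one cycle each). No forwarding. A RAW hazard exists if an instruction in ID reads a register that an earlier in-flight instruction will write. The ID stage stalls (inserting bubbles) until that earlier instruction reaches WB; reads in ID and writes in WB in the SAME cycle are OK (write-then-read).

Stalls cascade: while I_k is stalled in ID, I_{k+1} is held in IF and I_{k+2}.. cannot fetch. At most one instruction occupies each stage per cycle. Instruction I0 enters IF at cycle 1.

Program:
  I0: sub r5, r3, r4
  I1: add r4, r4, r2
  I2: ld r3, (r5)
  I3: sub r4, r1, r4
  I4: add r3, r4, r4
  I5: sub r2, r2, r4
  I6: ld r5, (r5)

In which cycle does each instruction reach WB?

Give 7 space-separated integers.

Answer: 5 6 8 9 12 13 14

Derivation:
I0 sub r5 <- r3,r4: IF@1 ID@2 stall=0 (-) EX@3 MEM@4 WB@5
I1 add r4 <- r4,r2: IF@2 ID@3 stall=0 (-) EX@4 MEM@5 WB@6
I2 ld r3 <- r5: IF@3 ID@4 stall=1 (RAW on I0.r5 (WB@5)) EX@6 MEM@7 WB@8
I3 sub r4 <- r1,r4: IF@4 ID@6 stall=0 (-) EX@7 MEM@8 WB@9
I4 add r3 <- r4,r4: IF@6 ID@7 stall=2 (RAW on I3.r4 (WB@9)) EX@10 MEM@11 WB@12
I5 sub r2 <- r2,r4: IF@7 ID@10 stall=0 (-) EX@11 MEM@12 WB@13
I6 ld r5 <- r5: IF@10 ID@11 stall=0 (-) EX@12 MEM@13 WB@14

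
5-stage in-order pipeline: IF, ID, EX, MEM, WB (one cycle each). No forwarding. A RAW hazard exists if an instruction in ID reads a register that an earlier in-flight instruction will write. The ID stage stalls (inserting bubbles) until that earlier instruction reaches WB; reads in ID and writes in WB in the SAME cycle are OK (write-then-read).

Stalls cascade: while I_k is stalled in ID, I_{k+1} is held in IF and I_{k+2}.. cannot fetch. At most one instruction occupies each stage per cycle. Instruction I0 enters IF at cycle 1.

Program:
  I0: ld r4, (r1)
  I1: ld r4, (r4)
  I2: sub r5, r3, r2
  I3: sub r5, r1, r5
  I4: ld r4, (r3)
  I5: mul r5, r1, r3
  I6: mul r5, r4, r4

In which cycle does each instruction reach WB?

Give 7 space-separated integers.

Answer: 5 8 9 12 13 14 16

Derivation:
I0 ld r4 <- r1: IF@1 ID@2 stall=0 (-) EX@3 MEM@4 WB@5
I1 ld r4 <- r4: IF@2 ID@3 stall=2 (RAW on I0.r4 (WB@5)) EX@6 MEM@7 WB@8
I2 sub r5 <- r3,r2: IF@3 ID@6 stall=0 (-) EX@7 MEM@8 WB@9
I3 sub r5 <- r1,r5: IF@6 ID@7 stall=2 (RAW on I2.r5 (WB@9)) EX@10 MEM@11 WB@12
I4 ld r4 <- r3: IF@7 ID@10 stall=0 (-) EX@11 MEM@12 WB@13
I5 mul r5 <- r1,r3: IF@10 ID@11 stall=0 (-) EX@12 MEM@13 WB@14
I6 mul r5 <- r4,r4: IF@11 ID@12 stall=1 (RAW on I4.r4 (WB@13)) EX@14 MEM@15 WB@16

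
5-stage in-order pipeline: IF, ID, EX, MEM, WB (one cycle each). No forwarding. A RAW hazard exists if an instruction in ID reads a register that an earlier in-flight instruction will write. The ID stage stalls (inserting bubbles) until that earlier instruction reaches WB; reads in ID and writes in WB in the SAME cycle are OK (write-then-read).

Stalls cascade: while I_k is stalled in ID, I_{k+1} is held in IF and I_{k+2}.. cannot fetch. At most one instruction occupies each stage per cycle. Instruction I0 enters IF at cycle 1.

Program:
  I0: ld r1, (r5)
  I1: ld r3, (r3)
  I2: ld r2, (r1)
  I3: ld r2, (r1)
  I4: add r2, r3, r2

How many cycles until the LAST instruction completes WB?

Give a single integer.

I0 ld r1 <- r5: IF@1 ID@2 stall=0 (-) EX@3 MEM@4 WB@5
I1 ld r3 <- r3: IF@2 ID@3 stall=0 (-) EX@4 MEM@5 WB@6
I2 ld r2 <- r1: IF@3 ID@4 stall=1 (RAW on I0.r1 (WB@5)) EX@6 MEM@7 WB@8
I3 ld r2 <- r1: IF@4 ID@6 stall=0 (-) EX@7 MEM@8 WB@9
I4 add r2 <- r3,r2: IF@6 ID@7 stall=2 (RAW on I3.r2 (WB@9)) EX@10 MEM@11 WB@12

Answer: 12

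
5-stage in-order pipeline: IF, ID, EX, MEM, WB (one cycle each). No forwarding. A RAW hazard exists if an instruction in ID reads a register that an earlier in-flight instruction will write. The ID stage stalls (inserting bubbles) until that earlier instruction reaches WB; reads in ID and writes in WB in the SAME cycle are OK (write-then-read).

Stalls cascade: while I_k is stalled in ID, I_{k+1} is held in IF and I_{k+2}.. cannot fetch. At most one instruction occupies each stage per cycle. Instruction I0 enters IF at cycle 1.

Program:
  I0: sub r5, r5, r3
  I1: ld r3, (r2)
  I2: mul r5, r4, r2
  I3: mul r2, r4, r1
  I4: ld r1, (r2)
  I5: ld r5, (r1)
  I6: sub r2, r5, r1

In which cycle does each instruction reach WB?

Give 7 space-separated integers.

I0 sub r5 <- r5,r3: IF@1 ID@2 stall=0 (-) EX@3 MEM@4 WB@5
I1 ld r3 <- r2: IF@2 ID@3 stall=0 (-) EX@4 MEM@5 WB@6
I2 mul r5 <- r4,r2: IF@3 ID@4 stall=0 (-) EX@5 MEM@6 WB@7
I3 mul r2 <- r4,r1: IF@4 ID@5 stall=0 (-) EX@6 MEM@7 WB@8
I4 ld r1 <- r2: IF@5 ID@6 stall=2 (RAW on I3.r2 (WB@8)) EX@9 MEM@10 WB@11
I5 ld r5 <- r1: IF@6 ID@9 stall=2 (RAW on I4.r1 (WB@11)) EX@12 MEM@13 WB@14
I6 sub r2 <- r5,r1: IF@9 ID@12 stall=2 (RAW on I5.r5 (WB@14)) EX@15 MEM@16 WB@17

Answer: 5 6 7 8 11 14 17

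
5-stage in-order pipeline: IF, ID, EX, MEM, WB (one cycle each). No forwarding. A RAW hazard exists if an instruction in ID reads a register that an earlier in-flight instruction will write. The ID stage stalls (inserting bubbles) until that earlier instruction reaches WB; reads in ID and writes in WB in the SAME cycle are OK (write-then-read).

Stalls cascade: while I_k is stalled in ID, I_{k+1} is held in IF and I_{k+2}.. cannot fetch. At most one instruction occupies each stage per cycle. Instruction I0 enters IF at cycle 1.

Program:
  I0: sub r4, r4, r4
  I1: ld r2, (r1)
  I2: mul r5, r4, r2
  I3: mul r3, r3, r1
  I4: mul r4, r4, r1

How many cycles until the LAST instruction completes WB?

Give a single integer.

Answer: 11

Derivation:
I0 sub r4 <- r4,r4: IF@1 ID@2 stall=0 (-) EX@3 MEM@4 WB@5
I1 ld r2 <- r1: IF@2 ID@3 stall=0 (-) EX@4 MEM@5 WB@6
I2 mul r5 <- r4,r2: IF@3 ID@4 stall=2 (RAW on I1.r2 (WB@6)) EX@7 MEM@8 WB@9
I3 mul r3 <- r3,r1: IF@4 ID@7 stall=0 (-) EX@8 MEM@9 WB@10
I4 mul r4 <- r4,r1: IF@7 ID@8 stall=0 (-) EX@9 MEM@10 WB@11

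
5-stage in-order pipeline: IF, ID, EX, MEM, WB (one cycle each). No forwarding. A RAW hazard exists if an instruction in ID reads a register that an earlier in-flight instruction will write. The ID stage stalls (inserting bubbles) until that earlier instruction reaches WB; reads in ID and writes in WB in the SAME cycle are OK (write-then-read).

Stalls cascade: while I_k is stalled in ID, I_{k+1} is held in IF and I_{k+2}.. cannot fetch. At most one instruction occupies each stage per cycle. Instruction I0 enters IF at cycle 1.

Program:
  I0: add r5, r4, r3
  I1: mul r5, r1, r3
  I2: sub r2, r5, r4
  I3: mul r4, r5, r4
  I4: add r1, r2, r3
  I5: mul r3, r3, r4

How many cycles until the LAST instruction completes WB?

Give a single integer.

Answer: 13

Derivation:
I0 add r5 <- r4,r3: IF@1 ID@2 stall=0 (-) EX@3 MEM@4 WB@5
I1 mul r5 <- r1,r3: IF@2 ID@3 stall=0 (-) EX@4 MEM@5 WB@6
I2 sub r2 <- r5,r4: IF@3 ID@4 stall=2 (RAW on I1.r5 (WB@6)) EX@7 MEM@8 WB@9
I3 mul r4 <- r5,r4: IF@4 ID@7 stall=0 (-) EX@8 MEM@9 WB@10
I4 add r1 <- r2,r3: IF@7 ID@8 stall=1 (RAW on I2.r2 (WB@9)) EX@10 MEM@11 WB@12
I5 mul r3 <- r3,r4: IF@8 ID@10 stall=0 (-) EX@11 MEM@12 WB@13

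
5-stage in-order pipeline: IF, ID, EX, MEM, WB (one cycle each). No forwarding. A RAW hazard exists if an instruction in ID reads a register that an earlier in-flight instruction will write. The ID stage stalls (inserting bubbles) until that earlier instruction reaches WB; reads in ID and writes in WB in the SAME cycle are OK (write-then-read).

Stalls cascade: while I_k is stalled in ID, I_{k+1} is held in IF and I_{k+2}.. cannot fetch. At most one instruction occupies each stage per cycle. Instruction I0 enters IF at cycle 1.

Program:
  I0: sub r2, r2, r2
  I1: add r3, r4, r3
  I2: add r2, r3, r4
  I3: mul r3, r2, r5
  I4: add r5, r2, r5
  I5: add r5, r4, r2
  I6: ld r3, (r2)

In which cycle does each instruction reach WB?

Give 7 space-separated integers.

I0 sub r2 <- r2,r2: IF@1 ID@2 stall=0 (-) EX@3 MEM@4 WB@5
I1 add r3 <- r4,r3: IF@2 ID@3 stall=0 (-) EX@4 MEM@5 WB@6
I2 add r2 <- r3,r4: IF@3 ID@4 stall=2 (RAW on I1.r3 (WB@6)) EX@7 MEM@8 WB@9
I3 mul r3 <- r2,r5: IF@4 ID@7 stall=2 (RAW on I2.r2 (WB@9)) EX@10 MEM@11 WB@12
I4 add r5 <- r2,r5: IF@7 ID@10 stall=0 (-) EX@11 MEM@12 WB@13
I5 add r5 <- r4,r2: IF@10 ID@11 stall=0 (-) EX@12 MEM@13 WB@14
I6 ld r3 <- r2: IF@11 ID@12 stall=0 (-) EX@13 MEM@14 WB@15

Answer: 5 6 9 12 13 14 15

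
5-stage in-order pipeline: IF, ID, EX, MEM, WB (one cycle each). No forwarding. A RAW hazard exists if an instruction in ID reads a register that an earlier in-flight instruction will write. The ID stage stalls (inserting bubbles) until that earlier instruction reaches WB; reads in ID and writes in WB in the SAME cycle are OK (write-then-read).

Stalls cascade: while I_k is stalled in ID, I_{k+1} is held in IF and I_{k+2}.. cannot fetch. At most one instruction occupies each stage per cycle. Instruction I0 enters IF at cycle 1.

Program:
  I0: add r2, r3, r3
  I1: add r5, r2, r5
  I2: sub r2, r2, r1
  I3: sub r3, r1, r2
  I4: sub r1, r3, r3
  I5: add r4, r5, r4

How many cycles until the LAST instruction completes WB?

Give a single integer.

I0 add r2 <- r3,r3: IF@1 ID@2 stall=0 (-) EX@3 MEM@4 WB@5
I1 add r5 <- r2,r5: IF@2 ID@3 stall=2 (RAW on I0.r2 (WB@5)) EX@6 MEM@7 WB@8
I2 sub r2 <- r2,r1: IF@3 ID@6 stall=0 (-) EX@7 MEM@8 WB@9
I3 sub r3 <- r1,r2: IF@6 ID@7 stall=2 (RAW on I2.r2 (WB@9)) EX@10 MEM@11 WB@12
I4 sub r1 <- r3,r3: IF@7 ID@10 stall=2 (RAW on I3.r3 (WB@12)) EX@13 MEM@14 WB@15
I5 add r4 <- r5,r4: IF@10 ID@13 stall=0 (-) EX@14 MEM@15 WB@16

Answer: 16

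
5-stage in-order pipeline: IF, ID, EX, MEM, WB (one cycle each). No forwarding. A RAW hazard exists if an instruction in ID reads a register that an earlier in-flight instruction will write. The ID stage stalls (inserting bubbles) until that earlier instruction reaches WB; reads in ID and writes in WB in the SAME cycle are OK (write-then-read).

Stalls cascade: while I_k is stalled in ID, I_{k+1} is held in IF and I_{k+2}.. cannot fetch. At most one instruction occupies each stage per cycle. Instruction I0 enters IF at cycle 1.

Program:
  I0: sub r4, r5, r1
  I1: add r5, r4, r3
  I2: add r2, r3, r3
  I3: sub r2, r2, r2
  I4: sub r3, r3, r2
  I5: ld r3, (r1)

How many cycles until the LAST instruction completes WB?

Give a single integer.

I0 sub r4 <- r5,r1: IF@1 ID@2 stall=0 (-) EX@3 MEM@4 WB@5
I1 add r5 <- r4,r3: IF@2 ID@3 stall=2 (RAW on I0.r4 (WB@5)) EX@6 MEM@7 WB@8
I2 add r2 <- r3,r3: IF@3 ID@6 stall=0 (-) EX@7 MEM@8 WB@9
I3 sub r2 <- r2,r2: IF@6 ID@7 stall=2 (RAW on I2.r2 (WB@9)) EX@10 MEM@11 WB@12
I4 sub r3 <- r3,r2: IF@7 ID@10 stall=2 (RAW on I3.r2 (WB@12)) EX@13 MEM@14 WB@15
I5 ld r3 <- r1: IF@10 ID@13 stall=0 (-) EX@14 MEM@15 WB@16

Answer: 16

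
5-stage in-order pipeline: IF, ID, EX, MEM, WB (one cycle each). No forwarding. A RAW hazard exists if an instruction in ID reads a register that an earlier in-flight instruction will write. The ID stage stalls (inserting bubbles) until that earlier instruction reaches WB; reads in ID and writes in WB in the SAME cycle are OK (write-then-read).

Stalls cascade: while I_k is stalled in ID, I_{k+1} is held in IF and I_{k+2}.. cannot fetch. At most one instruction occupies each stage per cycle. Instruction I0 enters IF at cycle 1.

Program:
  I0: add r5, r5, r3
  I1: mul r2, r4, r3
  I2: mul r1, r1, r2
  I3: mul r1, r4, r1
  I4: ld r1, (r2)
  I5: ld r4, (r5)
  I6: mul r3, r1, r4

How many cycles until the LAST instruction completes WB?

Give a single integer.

I0 add r5 <- r5,r3: IF@1 ID@2 stall=0 (-) EX@3 MEM@4 WB@5
I1 mul r2 <- r4,r3: IF@2 ID@3 stall=0 (-) EX@4 MEM@5 WB@6
I2 mul r1 <- r1,r2: IF@3 ID@4 stall=2 (RAW on I1.r2 (WB@6)) EX@7 MEM@8 WB@9
I3 mul r1 <- r4,r1: IF@4 ID@7 stall=2 (RAW on I2.r1 (WB@9)) EX@10 MEM@11 WB@12
I4 ld r1 <- r2: IF@7 ID@10 stall=0 (-) EX@11 MEM@12 WB@13
I5 ld r4 <- r5: IF@10 ID@11 stall=0 (-) EX@12 MEM@13 WB@14
I6 mul r3 <- r1,r4: IF@11 ID@12 stall=2 (RAW on I5.r4 (WB@14)) EX@15 MEM@16 WB@17

Answer: 17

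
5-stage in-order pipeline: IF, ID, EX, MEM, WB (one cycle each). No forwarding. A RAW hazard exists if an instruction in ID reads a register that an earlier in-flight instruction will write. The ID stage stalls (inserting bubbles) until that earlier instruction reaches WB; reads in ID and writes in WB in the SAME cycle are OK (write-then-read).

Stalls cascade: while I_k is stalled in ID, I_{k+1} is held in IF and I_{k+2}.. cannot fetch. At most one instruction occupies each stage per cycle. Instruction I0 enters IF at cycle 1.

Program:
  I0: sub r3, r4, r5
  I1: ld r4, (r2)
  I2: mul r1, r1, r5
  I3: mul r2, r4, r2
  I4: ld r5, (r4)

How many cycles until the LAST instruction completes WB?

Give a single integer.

Answer: 10

Derivation:
I0 sub r3 <- r4,r5: IF@1 ID@2 stall=0 (-) EX@3 MEM@4 WB@5
I1 ld r4 <- r2: IF@2 ID@3 stall=0 (-) EX@4 MEM@5 WB@6
I2 mul r1 <- r1,r5: IF@3 ID@4 stall=0 (-) EX@5 MEM@6 WB@7
I3 mul r2 <- r4,r2: IF@4 ID@5 stall=1 (RAW on I1.r4 (WB@6)) EX@7 MEM@8 WB@9
I4 ld r5 <- r4: IF@5 ID@7 stall=0 (-) EX@8 MEM@9 WB@10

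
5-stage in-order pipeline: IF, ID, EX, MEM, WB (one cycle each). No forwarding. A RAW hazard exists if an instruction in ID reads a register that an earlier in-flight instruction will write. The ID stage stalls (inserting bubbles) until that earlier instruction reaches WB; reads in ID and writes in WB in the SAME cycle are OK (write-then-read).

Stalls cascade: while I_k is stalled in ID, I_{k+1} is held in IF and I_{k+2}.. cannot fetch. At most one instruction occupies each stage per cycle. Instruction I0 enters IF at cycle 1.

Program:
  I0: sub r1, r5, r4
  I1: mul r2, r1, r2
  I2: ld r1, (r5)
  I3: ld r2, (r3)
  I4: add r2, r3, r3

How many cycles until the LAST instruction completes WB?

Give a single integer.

I0 sub r1 <- r5,r4: IF@1 ID@2 stall=0 (-) EX@3 MEM@4 WB@5
I1 mul r2 <- r1,r2: IF@2 ID@3 stall=2 (RAW on I0.r1 (WB@5)) EX@6 MEM@7 WB@8
I2 ld r1 <- r5: IF@3 ID@6 stall=0 (-) EX@7 MEM@8 WB@9
I3 ld r2 <- r3: IF@6 ID@7 stall=0 (-) EX@8 MEM@9 WB@10
I4 add r2 <- r3,r3: IF@7 ID@8 stall=0 (-) EX@9 MEM@10 WB@11

Answer: 11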